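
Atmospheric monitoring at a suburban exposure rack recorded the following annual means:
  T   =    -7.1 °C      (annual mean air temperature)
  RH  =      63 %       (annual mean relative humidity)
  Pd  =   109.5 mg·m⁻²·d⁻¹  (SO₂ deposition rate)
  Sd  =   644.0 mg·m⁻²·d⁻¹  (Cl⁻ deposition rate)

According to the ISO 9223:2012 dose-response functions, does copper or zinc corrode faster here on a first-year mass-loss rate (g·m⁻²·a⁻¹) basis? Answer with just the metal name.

copper: temperature factor f = +0.126·(-17.1) = -2.1546
  Pd branch = 0.0053·Pd^0.26·e^(0.059·RH+f) = 0.08572 μm/a
  Cl⁻ term: 0.01025·644.0^0.27·exp(0.036·63+0.049·-7.1) = 0.4009
  r_corr = 0.08572 + 0.4009 = 0.4866 μm/a
  mass loss = 0.4866 μm/a × 8.96 g/cm³ = 4.36 g·m⁻²·a⁻¹
zinc: temperature factor f = +0.038·(-17.1) = -0.6498
  SO₂ term: 0.0129·109.5^0.44·exp(0.046·63-0.6498) = 0.9645
  Sd branch = 0.0175·Sd^0.57·e^(0.008·RH+0.085·T) = 0.6323 μm/a
  r_corr = 0.9645 + 0.6323 = 1.597 μm/a
  mass loss = 1.597 μm/a × 7.14 g/cm³ = 11.4 g·m⁻²·a⁻¹
Ordering by g·m⁻²·a⁻¹: zinc (11.4) > copper (4.36)

zinc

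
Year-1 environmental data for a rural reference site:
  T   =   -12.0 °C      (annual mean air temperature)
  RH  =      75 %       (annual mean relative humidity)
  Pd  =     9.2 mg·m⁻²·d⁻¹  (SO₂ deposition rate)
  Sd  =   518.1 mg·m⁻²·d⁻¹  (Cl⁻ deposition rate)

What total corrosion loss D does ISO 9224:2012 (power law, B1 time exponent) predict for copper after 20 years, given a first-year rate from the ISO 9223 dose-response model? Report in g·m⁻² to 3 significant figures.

D(20) = 33.5 g·m⁻²

copper: temperature factor f = +0.126·(-22.0) = -2.7720
  Pd branch = 0.0053·Pd^0.26·e^(0.059·RH+f) = 0.04929 μm/a
  Cl⁻ term: 0.01025·518.1^0.27·exp(0.036·75+0.049·-12.0) = 0.458
  r_corr = 0.04929 + 0.458 = 0.5073 μm/a
Long-term exponent b (ISO 9224 Table 2, B1) = 0.667
  D(20) = 0.5073 × 20^0.667 = 0.5073 × 7.375 = 3.741 μm
  Mass loss = 3.741 μm × 8.96 g/cm³ = 33.52 g·m⁻²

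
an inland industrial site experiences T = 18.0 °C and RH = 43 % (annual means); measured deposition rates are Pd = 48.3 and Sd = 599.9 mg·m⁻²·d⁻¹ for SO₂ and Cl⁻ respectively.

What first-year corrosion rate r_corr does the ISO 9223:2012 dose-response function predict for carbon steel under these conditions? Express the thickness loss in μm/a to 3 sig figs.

r_corr = 66.1 μm/a

carbon steel: f(T) = -0.054·(T−10) [T>10 °C] = -0.4320
  Pd branch = 1.77·Pd^0.52·e^(0.02·RH+f) = 20.39 μm/a
  Sd branch = 0.102·Sd^0.62·e^(0.033·RH+0.04·T) = 45.71 μm/a
  sum: 20.39 + 45.71 → r_corr = 66.1 μm/a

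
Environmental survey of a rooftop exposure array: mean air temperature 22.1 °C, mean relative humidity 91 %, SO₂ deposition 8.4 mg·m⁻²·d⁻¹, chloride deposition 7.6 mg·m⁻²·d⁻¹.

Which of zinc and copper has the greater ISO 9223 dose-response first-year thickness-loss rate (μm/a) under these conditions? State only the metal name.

zinc: f(T) = -0.071·(T−10) [T>10 °C] = -0.8591
  Pd branch = 0.0129·Pd^0.44·e^(0.046·RH+f) = 0.9165 μm/a
  Sd branch = 0.0175·Sd^0.57·e^(0.008·RH+0.085·T) = 0.7535 μm/a
  r_corr = 0.9165 + 0.7535 = 1.67 μm/a
copper: T>10 °C ⇒ hinge -0.080·(22.1−10) = -0.9680
  SO₂ term: 0.0053·8.4^0.26·exp(0.059·91-0.9680) = 0.7515
  Cl⁻ term: 0.01025·7.6^0.27·exp(0.036·91+0.049·22.1) = 1.385
  r_corr = 0.7515 + 1.385 = 2.137 μm/a
Ordering by μm/a: copper (2.14) > zinc (1.67)

copper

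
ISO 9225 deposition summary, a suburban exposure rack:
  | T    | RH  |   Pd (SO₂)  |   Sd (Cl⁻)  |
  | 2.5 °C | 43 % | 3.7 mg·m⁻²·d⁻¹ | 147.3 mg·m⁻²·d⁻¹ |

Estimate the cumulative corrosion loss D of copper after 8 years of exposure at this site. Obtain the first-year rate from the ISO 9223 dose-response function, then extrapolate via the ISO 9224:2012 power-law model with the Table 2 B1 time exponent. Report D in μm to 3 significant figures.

D(8) = 0.986 μm

copper: f(T) = +0.126·(T−10) [T≤10 °C] = -0.9450
  Pd branch = 0.0053·Pd^0.26·e^(0.059·RH+f) = 0.03659 μm/a
  Cl⁻ term: 0.01025·147.3^0.27·exp(0.036·43+0.049·2.5) = 0.2097
  sum: 0.03659 + 0.2097 → r_corr = 0.2463 μm/a
ISO 9224: D(t) = r_corr · t^b with b = 0.667 (copper, B1)
  D(8) = 0.2463 × 8^0.667 = 0.2463 × 4.003 = 0.9859 μm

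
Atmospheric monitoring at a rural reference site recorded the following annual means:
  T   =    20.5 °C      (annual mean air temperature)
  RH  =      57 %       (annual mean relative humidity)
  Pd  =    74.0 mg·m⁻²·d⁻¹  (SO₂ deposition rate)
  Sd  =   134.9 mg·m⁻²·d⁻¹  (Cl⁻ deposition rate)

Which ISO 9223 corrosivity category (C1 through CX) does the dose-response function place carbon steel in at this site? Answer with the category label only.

carbon steel: f(T) = -0.054·(T−10) [T>10 °C] = -0.5670
  Pd branch = 1.77·Pd^0.52·e^(0.02·RH+f) = 29.43 μm/a
  Sd branch = 0.102·Sd^0.62·e^(0.033·RH+0.04·T) = 31.79 μm/a
  sum: 29.43 + 31.79 → r_corr = 61.22 μm/a
Category bounds: 50…80 μm/a bracket r_corr ⇒ C4

C4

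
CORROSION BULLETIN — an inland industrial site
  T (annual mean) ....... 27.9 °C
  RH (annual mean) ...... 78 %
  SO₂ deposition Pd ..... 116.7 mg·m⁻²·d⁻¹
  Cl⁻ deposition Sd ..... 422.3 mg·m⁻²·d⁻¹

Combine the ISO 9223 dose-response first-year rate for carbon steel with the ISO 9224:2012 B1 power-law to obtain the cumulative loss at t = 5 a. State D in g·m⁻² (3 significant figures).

carbon steel: temperature factor f = -0.054·(17.9) = -0.9666
  sulphur-dioxide contribution → 38.07 μm/a
  chloride contribution → 173.4 μm/a
  total first-year rate 211.5 μm/a
ISO 9224: D(t) = r_corr · t^b with b = 0.523 (carbon steel, B1)
  D(5) = 211.5 × 5^0.523 = 211.5 × 2.32 = 490.7 μm
  Mass loss = 490.7 μm × 7.85 g/cm³ = 3852 g·m⁻²

D(5) = 3.85e+03 g·m⁻²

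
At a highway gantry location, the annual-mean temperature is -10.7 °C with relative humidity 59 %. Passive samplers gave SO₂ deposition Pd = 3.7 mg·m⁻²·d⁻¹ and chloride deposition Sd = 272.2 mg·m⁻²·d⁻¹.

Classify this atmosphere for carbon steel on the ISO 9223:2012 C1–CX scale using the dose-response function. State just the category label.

C2

carbon steel: f(T) = +0.150·(T−10) [T≤10 °C] = -3.1050
  sulphur-dioxide contribution → 0.5098 μm/a
  chloride contribution → 15.06 μm/a
  total first-year rate 15.57 μm/a
Category bounds: 1.3…25 μm/a bracket r_corr ⇒ C2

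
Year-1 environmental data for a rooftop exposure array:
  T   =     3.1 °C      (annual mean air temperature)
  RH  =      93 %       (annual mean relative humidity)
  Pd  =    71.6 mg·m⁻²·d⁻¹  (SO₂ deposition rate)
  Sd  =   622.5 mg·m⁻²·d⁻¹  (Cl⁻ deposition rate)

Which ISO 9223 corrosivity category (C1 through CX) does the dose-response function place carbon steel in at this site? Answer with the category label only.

C5

carbon steel: f(T) = +0.150·(T−10) [T≤10 °C] = -1.0350
  SO₂ term: 1.77·71.6^0.52·exp(0.02·93-1.0350) = 37.22
  Cl⁻ term: 0.102·622.5^0.62·exp(0.033·93+0.04·3.1) = 134.2
  r_corr = 37.22 + 134.2 = 171.4 μm/a
171 μm/a falls in (80, 200] for carbon steel → category C5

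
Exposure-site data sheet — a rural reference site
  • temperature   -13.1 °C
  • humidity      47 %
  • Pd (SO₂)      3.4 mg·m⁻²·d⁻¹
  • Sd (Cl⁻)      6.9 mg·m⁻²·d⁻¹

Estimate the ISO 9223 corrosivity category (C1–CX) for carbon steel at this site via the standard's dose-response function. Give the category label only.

carbon steel: T≤10 °C ⇒ hinge +0.150·(-13.1−10) = -3.4650
  sulphur-dioxide contribution → 0.2678 μm/a
  chloride contribution → 0.9434 μm/a
  total first-year rate 1.211 μm/a
Category bounds: 0…1.3 μm/a bracket r_corr ⇒ C1

C1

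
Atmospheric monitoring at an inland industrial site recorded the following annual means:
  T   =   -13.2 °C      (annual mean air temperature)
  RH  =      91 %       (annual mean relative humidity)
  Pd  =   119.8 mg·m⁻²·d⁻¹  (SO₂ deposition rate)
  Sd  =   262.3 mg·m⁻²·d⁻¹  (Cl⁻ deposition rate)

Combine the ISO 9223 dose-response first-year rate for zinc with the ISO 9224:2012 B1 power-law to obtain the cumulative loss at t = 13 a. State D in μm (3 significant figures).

D(13) = 25.5 μm

zinc: temperature factor f = +0.038·(-23.2) = -0.8816
  SO₂ term: 0.0129·119.8^0.44·exp(0.046·91-0.8816) = 2.885
  Sd branch = 0.0175·Sd^0.57·e^(0.008·RH+0.085·T) = 0.2823 μm/a
  sum: 2.885 + 0.2823 → r_corr = 3.168 μm/a
Power-law: D(13) = r_corr · 13^0.813
  D(13) = 3.168 × 13^0.813 = 3.168 × 8.047 = 25.49 μm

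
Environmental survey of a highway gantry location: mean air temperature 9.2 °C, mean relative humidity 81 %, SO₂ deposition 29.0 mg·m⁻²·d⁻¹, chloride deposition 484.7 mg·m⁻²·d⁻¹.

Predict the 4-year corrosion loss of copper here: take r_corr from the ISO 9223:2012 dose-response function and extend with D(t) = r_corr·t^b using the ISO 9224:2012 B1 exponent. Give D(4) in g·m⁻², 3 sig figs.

copper: temperature factor f = +0.126·(-0.8) = -0.1008
  SO₂ term: 0.0053·29.0^0.26·exp(0.059·81-0.1008) = 1.368
  Sd branch = 0.01025·Sd^0.27·e^(0.036·RH+0.049·T) = 1.578 μm/a
  r_corr = 1.368 + 1.578 = 2.946 μm/a
Long-term exponent b (ISO 9224 Table 2, B1) = 0.667
  D(4) = 2.946 × 4^0.667 = 2.946 × 2.521 = 7.427 μm
  Mass loss = 7.427 μm × 8.96 g/cm³ = 66.54 g·m⁻²

D(4) = 66.5 g·m⁻²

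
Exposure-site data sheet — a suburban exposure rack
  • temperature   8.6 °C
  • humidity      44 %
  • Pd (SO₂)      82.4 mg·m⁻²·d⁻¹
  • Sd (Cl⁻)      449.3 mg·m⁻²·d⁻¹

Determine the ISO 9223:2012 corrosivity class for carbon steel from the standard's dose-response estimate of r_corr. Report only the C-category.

carbon steel: T≤10 °C ⇒ hinge +0.150·(8.6−10) = -0.2100
  Pd branch = 1.77·Pd^0.52·e^(0.02·RH+f) = 34.3 μm/a
  Sd branch = 0.102·Sd^0.62·e^(0.033·RH+0.04·T) = 27.11 μm/a
  sum: 34.3 + 27.11 → r_corr = 61.41 μm/a
ISO 9223 Table 2 (carbon steel): 50 < 61.4 ≤ 80 μm/a ⇒ C4

C4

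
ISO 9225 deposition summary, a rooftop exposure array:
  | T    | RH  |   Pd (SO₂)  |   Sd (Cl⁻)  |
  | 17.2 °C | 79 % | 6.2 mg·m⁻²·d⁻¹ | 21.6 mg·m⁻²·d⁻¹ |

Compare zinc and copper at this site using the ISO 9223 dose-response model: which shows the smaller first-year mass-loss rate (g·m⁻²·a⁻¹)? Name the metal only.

zinc: T>10 °C ⇒ hinge -0.071·(17.2−10) = -0.5112
  sulphur-dioxide contribution → 0.6538 μm/a
  chloride contribution → 0.8186 μm/a
  total first-year rate 1.472 μm/a
  mass loss = 1.472 μm/a × 7.14 g/cm³ = 10.51 g·m⁻²·a⁻¹
copper: T>10 °C ⇒ hinge -0.080·(17.2−10) = -0.5760
  sulphur-dioxide contribution → 0.5063 μm/a
  chloride contribution → 0.938 μm/a
  total first-year rate 1.444 μm/a
  mass loss = 1.444 μm/a × 8.96 g/cm³ = 12.94 g·m⁻²·a⁻¹
Ordering by g·m⁻²·a⁻¹: copper (12.9) > zinc (10.5)

zinc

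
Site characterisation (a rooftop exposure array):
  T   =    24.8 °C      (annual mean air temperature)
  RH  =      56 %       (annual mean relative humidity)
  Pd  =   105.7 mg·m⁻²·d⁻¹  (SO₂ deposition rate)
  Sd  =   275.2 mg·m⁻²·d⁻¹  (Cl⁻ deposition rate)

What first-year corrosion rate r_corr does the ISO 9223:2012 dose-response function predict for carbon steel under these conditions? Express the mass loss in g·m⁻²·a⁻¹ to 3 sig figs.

r_corr = 662 g·m⁻²·a⁻¹

carbon steel: f(T) = -0.054·(T−10) [T>10 °C] = -0.7992
  SO₂ term: 1.77·105.7^0.52·exp(0.02·56-0.7992) = 27.53
  Sd branch = 0.102·Sd^0.62·e^(0.033·RH+0.04·T) = 56.83 μm/a
  r_corr = 27.53 + 56.83 = 84.36 μm/a
Convert to mass loss: 84.36 μm/a × 7.85 g/cm³ = 662.2 g·m⁻²·a⁻¹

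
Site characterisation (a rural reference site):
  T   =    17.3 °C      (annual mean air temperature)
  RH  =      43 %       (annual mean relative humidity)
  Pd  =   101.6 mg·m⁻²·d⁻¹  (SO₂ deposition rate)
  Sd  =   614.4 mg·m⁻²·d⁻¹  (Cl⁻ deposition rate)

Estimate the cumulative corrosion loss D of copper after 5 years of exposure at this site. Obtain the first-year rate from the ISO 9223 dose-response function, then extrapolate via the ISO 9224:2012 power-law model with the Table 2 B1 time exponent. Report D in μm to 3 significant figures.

copper: temperature factor f = -0.080·(7.3) = -0.5840
  sulphur-dioxide contribution → 0.1242 μm/a
  chloride contribution → 0.6369 μm/a
  total first-year rate 0.7611 μm/a
Long-term exponent b (ISO 9224 Table 2, B1) = 0.667
  D(5) = 0.7611 × 5^0.667 = 0.7611 × 2.926 = 2.227 μm

D(5) = 2.23 μm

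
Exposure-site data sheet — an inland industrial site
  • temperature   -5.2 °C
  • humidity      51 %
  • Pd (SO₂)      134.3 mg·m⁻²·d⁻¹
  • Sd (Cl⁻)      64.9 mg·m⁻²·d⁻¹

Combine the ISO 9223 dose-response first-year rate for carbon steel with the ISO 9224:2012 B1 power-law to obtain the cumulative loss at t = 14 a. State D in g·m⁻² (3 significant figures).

D(14) = 385 g·m⁻²

carbon steel: f(T) = +0.150·(T−10) [T≤10 °C] = -2.2800
  sulphur-dioxide contribution → 6.417 μm/a
  chloride contribution → 5.926 μm/a
  total first-year rate 12.34 μm/a
Power-law: D(14) = r_corr · 14^0.523
  D(14) = 12.34 × 14^0.523 = 12.34 × 3.976 = 49.08 μm
  Mass loss = 49.08 μm × 7.85 g/cm³ = 385.2 g·m⁻²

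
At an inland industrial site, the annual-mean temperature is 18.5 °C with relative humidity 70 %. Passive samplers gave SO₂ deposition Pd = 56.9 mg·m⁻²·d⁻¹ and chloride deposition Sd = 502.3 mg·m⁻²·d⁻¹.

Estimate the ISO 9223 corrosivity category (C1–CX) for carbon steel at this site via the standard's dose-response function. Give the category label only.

C5

carbon steel: f(T) = -0.054·(T−10) [T>10 °C] = -0.4590
  SO₂ term: 1.77·56.9^0.52·exp(0.02·70-0.4590) = 37.09
  Sd branch = 0.102·Sd^0.62·e^(0.033·RH+0.04·T) = 101.8 μm/a
  sum: 37.09 + 101.8 → r_corr = 138.9 μm/a
139 μm/a falls in (80, 200] for carbon steel → category C5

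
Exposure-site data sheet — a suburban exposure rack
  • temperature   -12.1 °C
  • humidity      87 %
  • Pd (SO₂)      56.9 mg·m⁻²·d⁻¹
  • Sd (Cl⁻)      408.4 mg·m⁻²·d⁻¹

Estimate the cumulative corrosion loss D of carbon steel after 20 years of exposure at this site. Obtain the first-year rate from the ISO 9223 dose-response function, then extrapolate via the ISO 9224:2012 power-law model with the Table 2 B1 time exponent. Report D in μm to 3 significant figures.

D(20) = 235 μm

carbon steel: f(T) = +0.150·(T−10) [T≤10 °C] = -3.3150
  sulphur-dioxide contribution → 2.997 μm/a
  chloride contribution → 46.15 μm/a
  ⇒ r_corr(carbon steel) = 49.14 μm/a
Power-law: D(20) = r_corr · 20^0.523
  D(20) = 49.14 × 20^0.523 = 49.14 × 4.791 = 235.4 μm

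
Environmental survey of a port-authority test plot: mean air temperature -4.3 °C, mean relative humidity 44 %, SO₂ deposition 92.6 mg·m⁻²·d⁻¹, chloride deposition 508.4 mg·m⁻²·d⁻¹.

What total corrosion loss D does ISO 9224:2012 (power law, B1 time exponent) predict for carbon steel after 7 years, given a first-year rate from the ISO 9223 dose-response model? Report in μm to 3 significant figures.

carbon steel: f(T) = +0.150·(T−10) [T≤10 °C] = -2.1450
  sulphur-dioxide contribution → 5.263 μm/a
  chloride contribution → 17.47 μm/a
  total first-year rate 22.74 μm/a
Power-law: D(7) = r_corr · 7^0.523
  D(7) = 22.74 × 7^0.523 = 22.74 × 2.767 = 62.9 μm

D(7) = 62.9 μm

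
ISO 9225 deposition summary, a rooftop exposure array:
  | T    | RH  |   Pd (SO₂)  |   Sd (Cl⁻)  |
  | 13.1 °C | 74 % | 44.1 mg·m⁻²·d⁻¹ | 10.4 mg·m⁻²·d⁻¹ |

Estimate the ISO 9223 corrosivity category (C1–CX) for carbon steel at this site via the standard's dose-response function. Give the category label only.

carbon steel: T>10 °C ⇒ hinge -0.054·(13.1−10) = -0.1674
  Pd branch = 1.77·Pd^0.52·e^(0.02·RH+f) = 47.11 μm/a
  Sd branch = 0.102·Sd^0.62·e^(0.033·RH+0.04·T) = 8.458 μm/a
  sum: 47.11 + 8.458 → r_corr = 55.57 μm/a
55.6 μm/a falls in (50, 80] for carbon steel → category C4

C4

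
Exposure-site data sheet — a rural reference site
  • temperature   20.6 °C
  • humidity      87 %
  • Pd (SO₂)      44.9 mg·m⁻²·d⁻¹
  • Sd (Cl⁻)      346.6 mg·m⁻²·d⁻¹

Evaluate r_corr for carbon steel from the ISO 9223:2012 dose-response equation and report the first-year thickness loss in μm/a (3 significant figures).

carbon steel: temperature factor f = -0.054·(10.6) = -0.5724
  sulphur-dioxide contribution → 41.14 μm/a
  chloride contribution → 154.2 μm/a
  total first-year rate 195.3 μm/a

r_corr = 195 μm/a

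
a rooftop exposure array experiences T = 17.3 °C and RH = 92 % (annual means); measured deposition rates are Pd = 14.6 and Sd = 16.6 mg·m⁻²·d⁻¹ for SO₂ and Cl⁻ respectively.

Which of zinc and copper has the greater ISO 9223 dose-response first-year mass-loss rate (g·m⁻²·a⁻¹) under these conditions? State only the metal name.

copper

zinc: f(T) = -0.071·(T−10) [T>10 °C] = -0.5183
  sulphur-dioxide contribution → 1.721 μm/a
  chloride contribution → 0.7884 μm/a
  total first-year rate 2.509 μm/a
  mass loss = 2.509 μm/a × 7.14 g/cm³ = 17.92 g·m⁻²·a⁻¹
copper: T>10 °C ⇒ hinge -0.080·(17.3−10) = -0.5840
  sulphur-dioxide contribution → 1.351 μm/a
  chloride contribution → 1.402 μm/a
  total first-year rate 2.753 μm/a
  mass loss = 2.753 μm/a × 8.96 g/cm³ = 24.67 g·m⁻²·a⁻¹
Ordering by g·m⁻²·a⁻¹: copper (24.7) > zinc (17.9)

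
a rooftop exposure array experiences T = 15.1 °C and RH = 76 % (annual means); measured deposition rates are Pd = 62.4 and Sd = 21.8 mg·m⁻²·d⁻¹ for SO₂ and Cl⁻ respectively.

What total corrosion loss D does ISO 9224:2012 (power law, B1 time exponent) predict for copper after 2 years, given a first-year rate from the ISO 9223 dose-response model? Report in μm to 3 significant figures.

copper: T>10 °C ⇒ hinge -0.080·(15.1−10) = -0.4080
  SO₂ term: 0.0053·62.4^0.26·exp(0.059·76-0.4080) = 0.9146
  Cl⁻ term: 0.01025·21.8^0.27·exp(0.036·76+0.049·15.1) = 0.7615
  r_corr = 0.9146 + 0.7615 = 1.676 μm/a
Power-law: D(2) = r_corr · 2^0.667
  D(2) = 1.676 × 2^0.667 = 1.676 × 1.588 = 2.661 μm

D(2) = 2.66 μm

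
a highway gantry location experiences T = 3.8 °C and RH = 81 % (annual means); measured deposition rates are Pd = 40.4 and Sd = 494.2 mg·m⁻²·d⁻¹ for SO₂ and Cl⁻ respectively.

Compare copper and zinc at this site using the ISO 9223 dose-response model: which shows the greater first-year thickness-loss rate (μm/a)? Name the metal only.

copper: T≤10 °C ⇒ hinge +0.126·(3.8−10) = -0.7812
  SO₂ term: 0.0053·40.4^0.26·exp(0.059·81-0.7812) = 0.7554
  Cl⁻ term: 0.01025·494.2^0.27·exp(0.036·81+0.049·3.8) = 1.217
  sum: 0.7554 + 1.217 → r_corr = 1.973 μm/a
zinc: f(T) = +0.038·(T−10) [T≤10 °C] = -0.2356
  Pd branch = 0.0129·Pd^0.44·e^(0.046·RH+f) = 2.154 μm/a
  Sd branch = 0.0175·Sd^0.57·e^(0.008·RH+0.085·T) = 1.586 μm/a
  sum: 2.154 + 1.586 → r_corr = 3.74 μm/a
Ordering by μm/a: zinc (3.74) > copper (1.97)

zinc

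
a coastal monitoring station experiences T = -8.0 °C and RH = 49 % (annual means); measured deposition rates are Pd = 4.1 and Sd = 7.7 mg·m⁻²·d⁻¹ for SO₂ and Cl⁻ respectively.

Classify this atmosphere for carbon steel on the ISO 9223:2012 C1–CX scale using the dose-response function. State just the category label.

C2

carbon steel: f(T) = +0.150·(T−10) [T≤10 °C] = -2.7000
  sulphur-dioxide contribution → 0.6601 μm/a
  chloride contribution → 1.323 μm/a
  total first-year rate 1.983 μm/a
Category bounds: 1.3…25 μm/a bracket r_corr ⇒ C2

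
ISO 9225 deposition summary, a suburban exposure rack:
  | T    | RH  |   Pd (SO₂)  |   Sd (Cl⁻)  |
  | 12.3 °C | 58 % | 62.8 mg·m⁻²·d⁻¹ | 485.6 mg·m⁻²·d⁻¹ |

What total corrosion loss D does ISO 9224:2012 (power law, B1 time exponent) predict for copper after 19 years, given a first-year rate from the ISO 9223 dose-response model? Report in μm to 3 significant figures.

copper: T>10 °C ⇒ hinge -0.080·(12.3−10) = -0.1840
  sulphur-dioxide contribution → 0.3963 μm/a
  chloride contribution → 0.8027 μm/a
  ⇒ r_corr(copper) = 1.199 μm/a
ISO 9224: D(t) = r_corr · t^b with b = 0.667 (copper, B1)
  D(19) = 1.199 × 19^0.667 = 1.199 × 7.127 = 8.546 μm

D(19) = 8.55 μm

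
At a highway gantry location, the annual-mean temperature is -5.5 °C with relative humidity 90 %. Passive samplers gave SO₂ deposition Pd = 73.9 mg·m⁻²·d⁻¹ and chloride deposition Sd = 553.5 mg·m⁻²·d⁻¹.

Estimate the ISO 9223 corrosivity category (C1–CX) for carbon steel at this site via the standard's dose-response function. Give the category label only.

C5

carbon steel: T≤10 °C ⇒ hinge +0.150·(-5.5−10) = -2.3250
  SO₂ term: 1.77·73.9^0.52·exp(0.02·90-2.3250) = 9.81
  Cl⁻ term: 0.102·553.5^0.62·exp(0.033·90+0.04·-5.5) = 80.1
  sum: 9.81 + 80.1 → r_corr = 89.91 μm/a
ISO 9223 Table 2 (carbon steel): 80 < 89.9 ≤ 200 μm/a ⇒ C5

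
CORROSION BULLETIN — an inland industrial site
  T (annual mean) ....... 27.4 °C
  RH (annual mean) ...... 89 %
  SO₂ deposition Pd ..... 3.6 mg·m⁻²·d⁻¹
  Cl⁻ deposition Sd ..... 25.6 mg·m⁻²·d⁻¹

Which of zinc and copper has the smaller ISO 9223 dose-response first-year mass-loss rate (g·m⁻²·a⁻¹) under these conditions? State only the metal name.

zinc

zinc: f(T) = -0.071·(T−10) [T>10 °C] = -1.2354
  SO₂ term: 0.0129·3.6^0.44·exp(0.046·89-1.2354) = 0.3952
  Cl⁻ term: 0.0175·25.6^0.57·exp(0.008·89+0.085·27.4) = 2.325
  r_corr = 0.3952 + 2.325 = 2.72 μm/a
  mass loss = 2.72 μm/a × 7.14 g/cm³ = 19.42 g·m⁻²·a⁻¹
copper: temperature factor f = -0.080·(17.4) = -1.3920
  SO₂ term: 0.0053·3.6^0.26·exp(0.059·89-1.3920) = 0.3506
  Sd branch = 0.01025·Sd^0.27·e^(0.036·RH+0.049·T) = 2.32 μm/a
  sum: 0.3506 + 2.32 → r_corr = 2.671 μm/a
  mass loss = 2.671 μm/a × 8.96 g/cm³ = 23.93 g·m⁻²·a⁻¹
Ordering by g·m⁻²·a⁻¹: copper (23.9) > zinc (19.4)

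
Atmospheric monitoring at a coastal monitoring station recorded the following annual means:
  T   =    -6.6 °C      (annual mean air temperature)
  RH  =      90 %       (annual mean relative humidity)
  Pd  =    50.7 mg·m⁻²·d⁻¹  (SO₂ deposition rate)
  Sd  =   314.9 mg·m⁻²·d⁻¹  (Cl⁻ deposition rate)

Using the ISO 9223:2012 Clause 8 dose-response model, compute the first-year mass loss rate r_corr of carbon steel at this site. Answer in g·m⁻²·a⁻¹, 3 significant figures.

r_corr = 478 g·m⁻²·a⁻¹

carbon steel: temperature factor f = +0.150·(-16.6) = -2.4900
  SO₂ term: 1.77·50.7^0.52·exp(0.02·90-2.4900) = 6.838
  Cl⁻ term: 0.102·314.9^0.62·exp(0.033·90+0.04·-6.6) = 54.03
  r_corr = 6.838 + 54.03 = 60.87 μm/a
Convert to mass loss: 60.87 μm/a × 7.85 g/cm³ = 477.8 g·m⁻²·a⁻¹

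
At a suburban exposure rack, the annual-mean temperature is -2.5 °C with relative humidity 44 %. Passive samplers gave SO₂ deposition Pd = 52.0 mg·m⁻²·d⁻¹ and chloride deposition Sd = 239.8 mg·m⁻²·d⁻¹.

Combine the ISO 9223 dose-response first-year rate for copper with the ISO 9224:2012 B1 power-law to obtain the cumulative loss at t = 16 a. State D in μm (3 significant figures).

copper: f(T) = +0.126·(T−10) [T≤10 °C] = -1.5750
  SO₂ term: 0.0053·52.0^0.26·exp(0.059·44-1.5750) = 0.0411
  Cl⁻ term: 0.01025·239.8^0.27·exp(0.036·44+0.049·-2.5) = 0.1941
  sum: 0.0411 + 0.1941 → r_corr = 0.2352 μm/a
Long-term exponent b (ISO 9224 Table 2, B1) = 0.667
  D(16) = 0.2352 × 16^0.667 = 0.2352 × 6.355 = 1.495 μm

D(16) = 1.49 μm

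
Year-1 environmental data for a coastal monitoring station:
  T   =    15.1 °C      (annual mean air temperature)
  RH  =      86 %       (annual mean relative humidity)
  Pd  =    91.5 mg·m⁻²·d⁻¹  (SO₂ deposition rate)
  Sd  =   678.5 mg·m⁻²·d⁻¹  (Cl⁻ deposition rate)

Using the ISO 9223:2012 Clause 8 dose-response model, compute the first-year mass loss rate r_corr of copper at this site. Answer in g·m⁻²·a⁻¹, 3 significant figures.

copper: f(T) = -0.080·(T−10) [T>10 °C] = -0.4080
  sulphur-dioxide contribution → 1.822 μm/a
  chloride contribution → 2.762 μm/a
  total first-year rate 4.584 μm/a
Convert to mass loss: 4.584 μm/a × 8.96 g/cm³ = 41.07 g·m⁻²·a⁻¹

r_corr = 41.1 g·m⁻²·a⁻¹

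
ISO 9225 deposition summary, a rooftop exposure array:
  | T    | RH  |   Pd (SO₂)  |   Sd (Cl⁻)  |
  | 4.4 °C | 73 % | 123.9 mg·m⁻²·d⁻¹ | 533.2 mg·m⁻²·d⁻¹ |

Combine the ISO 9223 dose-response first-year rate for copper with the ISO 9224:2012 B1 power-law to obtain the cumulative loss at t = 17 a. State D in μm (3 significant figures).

copper: temperature factor f = +0.126·(-5.6) = -0.7056
  sulphur-dioxide contribution → 0.6801 μm/a
  chloride contribution → 0.9593 μm/a
  total first-year rate 1.639 μm/a
ISO 9224: D(t) = r_corr · t^b with b = 0.667 (copper, B1)
  D(17) = 1.639 × 17^0.667 = 1.639 × 6.618 = 10.85 μm

D(17) = 10.8 μm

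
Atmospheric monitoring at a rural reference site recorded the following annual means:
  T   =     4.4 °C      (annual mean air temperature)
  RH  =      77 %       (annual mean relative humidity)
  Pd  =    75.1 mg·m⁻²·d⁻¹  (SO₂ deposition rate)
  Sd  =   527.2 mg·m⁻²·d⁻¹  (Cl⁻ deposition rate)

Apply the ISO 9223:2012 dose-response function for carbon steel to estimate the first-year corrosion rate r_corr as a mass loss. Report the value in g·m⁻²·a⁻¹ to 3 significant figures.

r_corr = 855 g·m⁻²·a⁻¹

carbon steel: f(T) = +0.150·(T−10) [T≤10 °C] = -0.8400
  SO₂ term: 1.77·75.1^0.52·exp(0.02·77-0.8400) = 33.68
  Cl⁻ term: 0.102·527.2^0.62·exp(0.033·77+0.04·4.4) = 75.2
  r_corr = 33.68 + 75.2 = 108.9 μm/a
Convert to mass loss: 108.9 μm/a × 7.85 g/cm³ = 854.7 g·m⁻²·a⁻¹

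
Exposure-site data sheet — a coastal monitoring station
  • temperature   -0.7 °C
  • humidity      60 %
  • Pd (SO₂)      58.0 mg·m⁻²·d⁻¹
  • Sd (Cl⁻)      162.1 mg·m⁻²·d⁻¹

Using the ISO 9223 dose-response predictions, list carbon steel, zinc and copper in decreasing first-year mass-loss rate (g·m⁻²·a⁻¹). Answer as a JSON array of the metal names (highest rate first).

carbon steel: f(T) = +0.150·(T−10) [T≤10 °C] = -1.6050
  SO₂ term: 1.77·58.0^0.52·exp(0.02·60-1.6050) = 9.751
  Cl⁻ term: 0.102·162.1^0.62·exp(0.033·60+0.04·-0.7) = 16.84
  sum: 9.751 + 16.84 → r_corr = 26.59 μm/a
  mass loss = 26.59 μm/a × 7.85 g/cm³ = 208.8 g·m⁻²·a⁻¹
zinc: f(T) = +0.038·(T−10) [T≤10 °C] = -0.4066
  SO₂ term: 0.0129·58.0^0.44·exp(0.046·60-0.4066) = 0.8102
  Cl⁻ term: 0.0175·162.1^0.57·exp(0.008·60+0.085·-0.7) = 0.4844
  r_corr = 0.8102 + 0.4844 = 1.295 μm/a
  mass loss = 1.295 μm/a × 7.14 g/cm³ = 9.243 g·m⁻²·a⁻¹
copper: temperature factor f = +0.126·(-10.7) = -1.3482
  SO₂ term: 0.0053·58.0^0.26·exp(0.059·60-1.3482) = 0.1363
  Sd branch = 0.01025·Sd^0.27·e^(0.036·RH+0.049·T) = 0.3393 μm/a
  sum: 0.1363 + 0.3393 → r_corr = 0.4756 μm/a
  mass loss = 0.4756 μm/a × 8.96 g/cm³ = 4.262 g·m⁻²·a⁻¹
Ordering by g·m⁻²·a⁻¹: carbon steel (209) > zinc (9.24) > copper (4.26)

["carbon steel", "zinc", "copper"]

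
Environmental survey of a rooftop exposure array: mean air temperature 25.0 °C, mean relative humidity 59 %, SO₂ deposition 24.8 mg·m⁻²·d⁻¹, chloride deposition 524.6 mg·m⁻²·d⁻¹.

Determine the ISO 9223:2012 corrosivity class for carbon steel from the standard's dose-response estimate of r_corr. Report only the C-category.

C5

carbon steel: T>10 °C ⇒ hinge -0.054·(25.0−10) = -0.8100
  sulphur-dioxide contribution → 13.61 μm/a
  chloride contribution → 94.35 μm/a
  total first-year rate 108 μm/a
Category bounds: 80…200 μm/a bracket r_corr ⇒ C5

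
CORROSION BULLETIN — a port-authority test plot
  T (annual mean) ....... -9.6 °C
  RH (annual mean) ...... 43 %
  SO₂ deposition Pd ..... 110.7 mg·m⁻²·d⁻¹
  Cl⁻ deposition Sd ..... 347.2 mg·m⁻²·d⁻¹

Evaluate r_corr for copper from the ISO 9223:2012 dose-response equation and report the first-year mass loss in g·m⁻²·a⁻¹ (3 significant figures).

r_corr = 1.48 g·m⁻²·a⁻¹

copper: T≤10 °C ⇒ hinge +0.126·(-9.6−10) = -2.4696
  sulphur-dioxide contribution → 0.01928 μm/a
  chloride contribution → 0.1461 μm/a
  total first-year rate 0.1654 μm/a
Convert to mass loss: 0.1654 μm/a × 8.96 g/cm³ = 1.482 g·m⁻²·a⁻¹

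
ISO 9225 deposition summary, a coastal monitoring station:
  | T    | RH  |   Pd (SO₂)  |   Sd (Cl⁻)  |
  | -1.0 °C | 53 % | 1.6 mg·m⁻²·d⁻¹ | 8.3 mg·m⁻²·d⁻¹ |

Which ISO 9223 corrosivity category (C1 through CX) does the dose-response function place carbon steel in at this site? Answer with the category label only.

C2

carbon steel: T≤10 °C ⇒ hinge +0.150·(-1.0−10) = -1.6500
  sulphur-dioxide contribution → 1.253 μm/a
  chloride contribution → 2.092 μm/a
  total first-year rate 3.345 μm/a
Category bounds: 1.3…25 μm/a bracket r_corr ⇒ C2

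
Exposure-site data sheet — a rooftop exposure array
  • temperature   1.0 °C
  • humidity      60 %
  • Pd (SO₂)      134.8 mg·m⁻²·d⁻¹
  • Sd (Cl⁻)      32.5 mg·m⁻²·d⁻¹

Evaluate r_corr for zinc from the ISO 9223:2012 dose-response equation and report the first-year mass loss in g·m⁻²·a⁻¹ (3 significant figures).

r_corr = 10.5 g·m⁻²·a⁻¹

zinc: temperature factor f = +0.038·(-9.0) = -0.3420
  SO₂ term: 0.0129·134.8^0.44·exp(0.046·60-0.3420) = 1.252
  Sd branch = 0.0175·Sd^0.57·e^(0.008·RH+0.085·T) = 0.224 μm/a
  sum: 1.252 + 0.224 → r_corr = 1.476 μm/a
Convert to mass loss: 1.476 μm/a × 7.14 g/cm³ = 10.54 g·m⁻²·a⁻¹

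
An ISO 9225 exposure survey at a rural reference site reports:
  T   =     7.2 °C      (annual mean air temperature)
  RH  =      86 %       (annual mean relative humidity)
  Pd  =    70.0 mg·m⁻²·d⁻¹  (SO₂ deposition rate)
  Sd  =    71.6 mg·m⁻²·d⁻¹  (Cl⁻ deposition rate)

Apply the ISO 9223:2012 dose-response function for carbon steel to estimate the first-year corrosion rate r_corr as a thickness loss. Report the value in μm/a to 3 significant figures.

carbon steel: T≤10 °C ⇒ hinge +0.150·(7.2−10) = -0.4200
  Pd branch = 1.77·Pd^0.52·e^(0.02·RH+f) = 59.16 μm/a
  Cl⁻ term: 0.102·71.6^0.62·exp(0.033·86+0.04·7.2) = 32.83
  r_corr = 59.16 + 32.83 = 91.99 μm/a

r_corr = 92.0 μm/a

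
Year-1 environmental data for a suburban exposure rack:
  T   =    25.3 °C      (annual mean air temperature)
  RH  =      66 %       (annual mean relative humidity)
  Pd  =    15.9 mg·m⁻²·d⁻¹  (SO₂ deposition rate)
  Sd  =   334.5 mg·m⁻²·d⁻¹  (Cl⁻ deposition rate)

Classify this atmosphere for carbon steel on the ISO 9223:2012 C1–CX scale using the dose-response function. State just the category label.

carbon steel: temperature factor f = -0.054·(15.3) = -0.8262
  SO₂ term: 1.77·15.9^0.52·exp(0.02·66-0.8262) = 12.22
  Cl⁻ term: 0.102·334.5^0.62·exp(0.033·66+0.04·25.3) = 91.02
  sum: 12.22 + 91.02 → r_corr = 103.2 μm/a
ISO 9223 Table 2 (carbon steel): 80 < 103 ≤ 200 μm/a ⇒ C5

C5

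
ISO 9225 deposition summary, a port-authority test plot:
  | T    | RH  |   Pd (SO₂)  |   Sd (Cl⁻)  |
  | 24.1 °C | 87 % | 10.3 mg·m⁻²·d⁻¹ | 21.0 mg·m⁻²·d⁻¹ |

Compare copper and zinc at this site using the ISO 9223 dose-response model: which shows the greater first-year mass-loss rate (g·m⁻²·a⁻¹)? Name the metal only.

copper: T>10 °C ⇒ hinge -0.080·(24.1−10) = -1.1280
  Pd branch = 0.0053·Pd^0.26·e^(0.059·RH+f) = 0.5333 μm/a
  Sd branch = 0.01025·Sd^0.27·e^(0.036·RH+0.049·T) = 1.741 μm/a
  r_corr = 0.5333 + 1.741 = 2.274 μm/a
  mass loss = 2.274 μm/a × 8.96 g/cm³ = 20.38 g·m⁻²·a⁻¹
zinc: f(T) = -0.071·(T−10) [T>10 °C] = -1.0011
  Pd branch = 0.0129·Pd^0.44·e^(0.046·RH+f) = 0.7236 μm/a
  Sd branch = 0.0175·Sd^0.57·e^(0.008·RH+0.085·T) = 1.544 μm/a
  sum: 0.7236 + 1.544 → r_corr = 2.268 μm/a
  mass loss = 2.268 μm/a × 7.14 g/cm³ = 16.19 g·m⁻²·a⁻¹
Ordering by g·m⁻²·a⁻¹: copper (20.4) > zinc (16.2)

copper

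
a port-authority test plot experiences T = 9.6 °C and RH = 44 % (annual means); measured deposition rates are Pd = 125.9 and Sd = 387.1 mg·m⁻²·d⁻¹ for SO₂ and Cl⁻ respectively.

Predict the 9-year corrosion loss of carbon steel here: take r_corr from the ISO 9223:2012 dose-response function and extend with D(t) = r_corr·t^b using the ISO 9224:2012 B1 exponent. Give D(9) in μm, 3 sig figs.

D(9) = 238 μm

carbon steel: T≤10 °C ⇒ hinge +0.150·(9.6−10) = -0.0600
  Pd branch = 1.77·Pd^0.52·e^(0.02·RH+f) = 49.67 μm/a
  Cl⁻ term: 0.102·387.1^0.62·exp(0.033·44+0.04·9.6) = 25.73
  r_corr = 49.67 + 25.73 = 75.4 μm/a
ISO 9224: D(t) = r_corr · t^b with b = 0.523 (carbon steel, B1)
  D(9) = 75.4 × 9^0.523 = 75.4 × 3.156 = 237.9 μm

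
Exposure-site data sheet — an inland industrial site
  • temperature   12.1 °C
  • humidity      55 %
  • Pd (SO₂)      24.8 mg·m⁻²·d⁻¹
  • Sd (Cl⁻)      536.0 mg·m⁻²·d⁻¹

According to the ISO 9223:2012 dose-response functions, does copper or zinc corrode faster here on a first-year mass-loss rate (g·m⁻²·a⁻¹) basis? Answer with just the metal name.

copper: f(T) = -0.080·(T−10) [T>10 °C] = -0.1680
  sulphur-dioxide contribution → 0.2649 μm/a
  chloride contribution → 0.7328 μm/a
  ⇒ r_corr(copper) = 0.9978 μm/a
  mass loss = 0.9978 μm/a × 8.96 g/cm³ = 8.94 g·m⁻²·a⁻¹
zinc: T>10 °C ⇒ hinge -0.071·(12.1−10) = -0.1491
  sulphur-dioxide contribution → 0.573 μm/a
  chloride contribution → 2.732 μm/a
  total first-year rate 3.305 μm/a
  mass loss = 3.305 μm/a × 7.14 g/cm³ = 23.6 g·m⁻²·a⁻¹
Ordering by g·m⁻²·a⁻¹: zinc (23.6) > copper (8.94)

zinc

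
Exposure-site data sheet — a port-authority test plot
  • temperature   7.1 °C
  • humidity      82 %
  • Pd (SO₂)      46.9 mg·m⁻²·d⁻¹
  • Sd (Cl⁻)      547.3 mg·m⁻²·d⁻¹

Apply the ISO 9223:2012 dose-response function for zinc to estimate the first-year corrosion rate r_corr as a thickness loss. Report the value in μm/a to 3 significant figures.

r_corr = 4.97 μm/a

zinc: f(T) = +0.038·(T−10) [T≤10 °C] = -0.1102
  sulphur-dioxide contribution → 2.73 μm/a
  chloride contribution → 2.243 μm/a
  ⇒ r_corr(zinc) = 4.973 μm/a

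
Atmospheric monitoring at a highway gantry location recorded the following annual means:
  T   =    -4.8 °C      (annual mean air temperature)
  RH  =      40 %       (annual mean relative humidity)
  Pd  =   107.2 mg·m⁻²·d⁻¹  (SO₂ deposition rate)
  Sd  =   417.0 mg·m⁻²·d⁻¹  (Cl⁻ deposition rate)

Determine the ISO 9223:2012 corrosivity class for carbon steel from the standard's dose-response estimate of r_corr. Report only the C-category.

carbon steel: temperature factor f = +0.150·(-14.8) = -2.2200
  Pd branch = 1.77·Pd^0.52·e^(0.02·RH+f) = 4.864 μm/a
  Sd branch = 0.102·Sd^0.62·e^(0.033·RH+0.04·T) = 13.27 μm/a
  r_corr = 4.864 + 13.27 = 18.14 μm/a
Category bounds: 1.3…25 μm/a bracket r_corr ⇒ C2

C2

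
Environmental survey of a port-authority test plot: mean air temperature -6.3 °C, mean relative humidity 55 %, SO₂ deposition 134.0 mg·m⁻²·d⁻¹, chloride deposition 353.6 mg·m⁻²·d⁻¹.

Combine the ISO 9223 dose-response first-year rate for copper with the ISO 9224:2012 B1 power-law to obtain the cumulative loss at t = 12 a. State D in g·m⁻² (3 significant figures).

D(12) = 15.4 g·m⁻²

copper: T≤10 °C ⇒ hinge +0.126·(-6.3−10) = -2.0538
  sulphur-dioxide contribution → 0.06232 μm/a
  chloride contribution → 0.2659 μm/a
  ⇒ r_corr(copper) = 0.3282 μm/a
Long-term exponent b (ISO 9224 Table 2, B1) = 0.667
  D(12) = 0.3282 × 12^0.667 = 0.3282 × 5.246 = 1.722 μm
  Mass loss = 1.722 μm × 8.96 g/cm³ = 15.43 g·m⁻²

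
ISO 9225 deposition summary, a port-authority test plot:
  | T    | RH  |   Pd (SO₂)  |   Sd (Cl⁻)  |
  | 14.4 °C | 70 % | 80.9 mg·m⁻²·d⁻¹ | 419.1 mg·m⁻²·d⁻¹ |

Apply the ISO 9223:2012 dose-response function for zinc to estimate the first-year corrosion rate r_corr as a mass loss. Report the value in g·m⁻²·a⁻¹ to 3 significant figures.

r_corr = 34.9 g·m⁻²·a⁻¹

zinc: T>10 °C ⇒ hinge -0.071·(14.4−10) = -0.3124
  sulphur-dioxide contribution → 1.632 μm/a
  chloride contribution → 3.255 μm/a
  ⇒ r_corr(zinc) = 4.887 μm/a
Convert to mass loss: 4.887 μm/a × 7.14 g/cm³ = 34.9 g·m⁻²·a⁻¹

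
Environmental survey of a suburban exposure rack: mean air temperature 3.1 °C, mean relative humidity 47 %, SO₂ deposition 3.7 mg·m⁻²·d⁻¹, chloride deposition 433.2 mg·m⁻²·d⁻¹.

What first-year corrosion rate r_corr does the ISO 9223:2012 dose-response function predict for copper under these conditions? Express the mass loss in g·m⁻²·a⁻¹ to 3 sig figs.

copper: temperature factor f = +0.126·(-6.9) = -0.8694
  SO₂ term: 0.0053·3.7^0.26·exp(0.059·47-0.8694) = 0.04997
  Cl⁻ term: 0.01025·433.2^0.27·exp(0.036·47+0.049·3.1) = 0.3338
  r_corr = 0.04997 + 0.3338 = 0.3837 μm/a
Convert to mass loss: 0.3837 μm/a × 8.96 g/cm³ = 3.438 g·m⁻²·a⁻¹

r_corr = 3.44 g·m⁻²·a⁻¹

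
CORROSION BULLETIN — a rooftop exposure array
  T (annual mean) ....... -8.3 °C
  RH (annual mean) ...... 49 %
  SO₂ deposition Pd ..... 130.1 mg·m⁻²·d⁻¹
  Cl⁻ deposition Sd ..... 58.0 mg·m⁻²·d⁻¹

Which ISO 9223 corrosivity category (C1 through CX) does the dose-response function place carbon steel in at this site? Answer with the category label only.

carbon steel: f(T) = +0.150·(T−10) [T≤10 °C] = -2.7450
  Pd branch = 1.77·Pd^0.52·e^(0.02·RH+f) = 3.809 μm/a
  Cl⁻ term: 0.102·58.0^0.62·exp(0.033·49+0.04·-8.3) = 4.571
  sum: 3.809 + 4.571 → r_corr = 8.38 μm/a
8.38 μm/a falls in (1.3, 25] for carbon steel → category C2

C2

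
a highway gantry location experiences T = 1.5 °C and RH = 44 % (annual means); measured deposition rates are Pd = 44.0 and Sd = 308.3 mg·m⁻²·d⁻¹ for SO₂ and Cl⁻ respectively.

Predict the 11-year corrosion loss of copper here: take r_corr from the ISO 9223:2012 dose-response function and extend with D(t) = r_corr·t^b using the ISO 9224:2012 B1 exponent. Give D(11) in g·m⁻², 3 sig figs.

D(11) = 14.1 g·m⁻²

copper: T≤10 °C ⇒ hinge +0.126·(1.5−10) = -1.0710
  SO₂ term: 0.0053·44.0^0.26·exp(0.059·44-1.0710) = 0.06514
  Sd branch = 0.01025·Sd^0.27·e^(0.036·RH+0.049·T) = 0.2527 μm/a
  sum: 0.06514 + 0.2527 → r_corr = 0.3178 μm/a
Long-term exponent b (ISO 9224 Table 2, B1) = 0.667
  D(11) = 0.3178 × 11^0.667 = 0.3178 × 4.95 = 1.573 μm
  Mass loss = 1.573 μm × 8.96 g/cm³ = 14.1 g·m⁻²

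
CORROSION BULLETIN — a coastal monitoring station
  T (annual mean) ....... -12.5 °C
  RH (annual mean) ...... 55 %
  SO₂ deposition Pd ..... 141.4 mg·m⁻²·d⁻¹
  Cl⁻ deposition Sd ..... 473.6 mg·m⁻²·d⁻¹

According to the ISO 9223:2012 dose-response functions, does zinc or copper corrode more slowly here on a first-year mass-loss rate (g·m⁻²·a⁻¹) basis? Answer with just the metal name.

zinc: temperature factor f = +0.038·(-22.5) = -0.8550
  Pd branch = 0.0129·Pd^0.44·e^(0.046·RH+f) = 0.6085 μm/a
  Cl⁻ term: 0.0175·473.6^0.57·exp(0.008·55+0.085·-12.5) = 0.3145
  sum: 0.6085 + 0.3145 → r_corr = 0.923 μm/a
  mass loss = 0.923 μm/a × 7.14 g/cm³ = 6.59 g·m⁻²·a⁻¹
copper: temperature factor f = +0.126·(-22.5) = -2.8350
  SO₂ term: 0.0053·141.4^0.26·exp(0.059·55-2.8350) = 0.02894
  Sd branch = 0.01025·Sd^0.27·e^(0.036·RH+0.049·T) = 0.2123 μm/a
  sum: 0.02894 + 0.2123 → r_corr = 0.2413 μm/a
  mass loss = 0.2413 μm/a × 8.96 g/cm³ = 2.162 g·m⁻²·a⁻¹
Ordering by g·m⁻²·a⁻¹: zinc (6.59) > copper (2.16)

copper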